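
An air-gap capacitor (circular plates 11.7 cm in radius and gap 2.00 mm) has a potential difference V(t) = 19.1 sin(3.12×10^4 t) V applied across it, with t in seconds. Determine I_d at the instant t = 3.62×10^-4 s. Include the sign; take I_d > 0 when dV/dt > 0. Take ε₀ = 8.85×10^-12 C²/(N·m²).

3.34×10^-5 A

dV/dt = (19.1)(3.12×10^4)·cos(11.2944) = 1.754×10^5 V/s.
I_d = C dV/dt with C = ε₀A/d = (8.85×10^-12)(0.04301)/(2.00×10^-3) = 1.903×10^-10 F, so I_d = (1.903×10^-10)(1.754×10^5) = 3.34×10^-5 A.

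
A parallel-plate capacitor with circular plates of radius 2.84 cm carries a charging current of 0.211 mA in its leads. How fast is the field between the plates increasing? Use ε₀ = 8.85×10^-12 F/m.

9.41×10^9 V/(m·s)

Charge continuity gives I_d = I = 2.11×10^-4 A between the plates.
Inverting I_d = ε₀ A dE/dt gives dE/dt = 2.11×10^-4 / (8.85×10^-12 · 2.534×10^-3) = 9.41×10^9 V/(m·s).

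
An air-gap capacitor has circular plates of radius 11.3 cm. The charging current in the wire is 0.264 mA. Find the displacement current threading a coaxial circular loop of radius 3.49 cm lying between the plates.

Between the plates the displacement current equals the wire current: I_d = 0.264 mA = 2.64×10^-4 A.
Since J_d is uniform, the enclosed fraction is (r/R)² = 0.09539, giving I_d,enc = 2.52×10^-5 A.

2.52×10^-5 A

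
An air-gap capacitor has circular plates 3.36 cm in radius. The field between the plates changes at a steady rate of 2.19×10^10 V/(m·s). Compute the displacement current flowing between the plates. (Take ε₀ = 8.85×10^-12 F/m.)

I_d = ε₀ A (dE/dt) = (8.85×10^-12)(3.547×10^-3 m²)(2.19×10^10) = 6.87×10^-4 A.

6.87×10^-4 A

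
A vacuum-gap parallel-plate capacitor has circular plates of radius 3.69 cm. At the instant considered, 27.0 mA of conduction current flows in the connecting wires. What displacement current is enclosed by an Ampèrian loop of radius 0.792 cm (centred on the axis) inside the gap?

1.24×10^-3 A

Between the plates the displacement current equals the wire current: I_d = 27.0 mA = 0.0270 A.
Since J_d is uniform, the enclosed fraction is (r/R)² = 0.04607, giving I_d,enc = 1.24×10^-3 A.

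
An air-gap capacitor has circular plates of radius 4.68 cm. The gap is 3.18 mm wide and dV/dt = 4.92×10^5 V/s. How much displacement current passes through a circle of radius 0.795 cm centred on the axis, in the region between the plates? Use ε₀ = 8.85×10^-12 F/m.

With E = V/d, dE/dt = 1.547×10^8 V/(m·s) and πR² = 6.881×10^-3 m², giving I_d = ε₀ πR² dE/dt = 9.421×10^-6 A.
Since J_d is uniform, the enclosed fraction is (r/R)² = 0.02886, giving I_d,enc = 2.72×10^-7 A.

2.72×10^-7 A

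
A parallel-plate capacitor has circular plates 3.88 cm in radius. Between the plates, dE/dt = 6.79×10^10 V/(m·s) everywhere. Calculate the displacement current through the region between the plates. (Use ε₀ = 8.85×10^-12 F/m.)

2.84×10^-3 A

The displacement current is ε₀ times dΦ_E/dt = ε₀ A dE/dt = (8.85×10^-12)(4.729×10^-3)(6.79×10^10) = 2.84×10^-3 A.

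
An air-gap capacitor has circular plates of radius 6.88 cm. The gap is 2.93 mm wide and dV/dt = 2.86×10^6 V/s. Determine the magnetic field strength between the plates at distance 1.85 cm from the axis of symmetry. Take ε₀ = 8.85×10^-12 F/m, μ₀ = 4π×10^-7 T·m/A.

1.00×10^-10 T

I_d = C dV/dt with C = ε₀πR²/d = 4.491×10^-11 F, so I_d = (4.491×10^-11)(2.86×10^6) = 1.284×10^-4 A.
An Ampèrian loop of radius r encloses a fraction (r/R)² of I_d. Then B·2πr = μ₀ I_d (r/R)², giving B = μ₀ I_d r/(2πR²) = 1.00×10^-10 T.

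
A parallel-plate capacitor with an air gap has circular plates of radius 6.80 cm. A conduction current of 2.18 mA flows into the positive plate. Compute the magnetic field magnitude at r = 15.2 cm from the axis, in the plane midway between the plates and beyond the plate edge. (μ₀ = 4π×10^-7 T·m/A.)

2.87×10^-9 T

Between the plates the displacement current equals the wire current: I_d = 2.18 mA = 2.18×10^-3 A.
Outside the plates the loop encloses all of I_d, so B·2πr = μ₀ I_d and B = 2.87×10^-9 T.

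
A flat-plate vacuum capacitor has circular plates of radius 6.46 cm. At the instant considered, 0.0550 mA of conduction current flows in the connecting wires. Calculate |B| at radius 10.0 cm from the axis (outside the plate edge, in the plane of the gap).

1.10×10^-10 T

By continuity the displacement current in the gap matches the conduction current: I_d = 5.50×10^-5 A.
For r ≥ R the full I_d is enclosed: B = μ₀ I_d/(2πr) = (4π×10^-7)(5.50×10^-5)/(2π·0.100) = 1.10×10^-10 T.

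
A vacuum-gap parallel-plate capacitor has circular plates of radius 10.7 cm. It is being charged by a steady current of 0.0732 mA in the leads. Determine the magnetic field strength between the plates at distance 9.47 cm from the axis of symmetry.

1.21×10^-10 T

Between the plates the displacement current equals the wire current: I_d = 0.0732 mA = 7.32×10^-5 A.
An Ampèrian loop of radius r encloses a fraction (r/R)² of I_d. Then B·2πr = μ₀ I_d (r/R)², giving B = μ₀ I_d r/(2πR²) = 1.21×10^-10 T.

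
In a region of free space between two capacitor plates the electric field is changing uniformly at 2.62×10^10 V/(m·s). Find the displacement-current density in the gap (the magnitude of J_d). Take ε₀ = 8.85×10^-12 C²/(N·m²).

The displacement-current density is ε₀ ∂E/∂t = (8.85×10^-12)(2.62×10^10) = 0.232 A/m².

0.232 A/m²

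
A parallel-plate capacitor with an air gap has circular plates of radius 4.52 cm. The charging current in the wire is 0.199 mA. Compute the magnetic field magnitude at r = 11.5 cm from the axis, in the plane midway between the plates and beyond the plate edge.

By continuity the displacement current in the gap matches the conduction current: I_d = 1.99×10^-4 A.
For r ≥ R the full I_d is enclosed: B = μ₀ I_d/(2πr) = (4π×10^-7)(1.99×10^-4)/(2π·0.115) = 3.46×10^-10 T.

3.46×10^-10 T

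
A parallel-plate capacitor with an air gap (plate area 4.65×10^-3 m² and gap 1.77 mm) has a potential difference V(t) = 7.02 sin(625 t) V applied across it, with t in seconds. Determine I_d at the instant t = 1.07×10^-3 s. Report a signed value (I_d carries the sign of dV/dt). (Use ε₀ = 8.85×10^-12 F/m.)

C = ε₀A/d = (8.85×10^-12)(4.65×10^-3)/(1.77×10^-3) = 2.325×10^-11 F. dV/dt = V₀ω·cos(ωt); at ωt = 0.66875 rad this factor is 0.7846.
I_d = C dV/dt = (2.325×10^-11)(7.02)(625)(0.7846) = 8.00×10^-8 A.

8.00×10^-8 A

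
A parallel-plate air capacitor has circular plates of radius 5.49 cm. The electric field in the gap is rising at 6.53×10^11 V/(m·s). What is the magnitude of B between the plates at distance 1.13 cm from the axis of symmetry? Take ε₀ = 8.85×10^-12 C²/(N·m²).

4.10×10^-8 T

Total displacement current: I_d = ε₀(πR²)(dE/dt) = (8.85×10^-12)(9.469×10^-3)(6.53×10^11) = 0.05472 A.
An Ampèrian loop of radius r encloses a fraction (r/R)² of I_d. Then B·2πr = μ₀ I_d (r/R)², giving B = μ₀ I_d r/(2πR²) = 4.10×10^-8 T.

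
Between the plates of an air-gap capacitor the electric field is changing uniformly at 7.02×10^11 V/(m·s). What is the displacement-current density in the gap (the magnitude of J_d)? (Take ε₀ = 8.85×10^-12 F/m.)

6.21 A/m²

J_d = ε₀ ∂E/∂t, so J_d = 6.21 A/m².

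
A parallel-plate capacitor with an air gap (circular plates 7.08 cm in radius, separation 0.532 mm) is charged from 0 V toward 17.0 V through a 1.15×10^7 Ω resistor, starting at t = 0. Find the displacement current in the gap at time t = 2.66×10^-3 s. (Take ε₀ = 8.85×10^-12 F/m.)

6.11×10^-7 A

With C = ε₀A/d = (8.85×10^-12)(0.01575)/(5.32×10^-4) = 2.620×10^-10 F, the time constant is τ = RC = 3.013×10^-3 s, so t/τ = 0.8828 and e^(−t/τ) = 0.4136.
I_d = I_cond = (V₀/R) e^(−t/τ) = (1.478×10^-6)(0.4136) = 6.11×10^-7 A.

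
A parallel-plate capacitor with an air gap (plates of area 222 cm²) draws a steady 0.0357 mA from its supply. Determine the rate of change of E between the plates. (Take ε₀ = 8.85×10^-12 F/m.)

The displacement current between the plates equals the conduction current, I_d = 0.0357 mA.
Inverting I_d = ε₀ A dE/dt gives dE/dt = 3.57×10^-5 / (8.85×10^-12 · 0.0222) = 1.82×10^8 V/(m·s).

1.82×10^8 V/(m·s)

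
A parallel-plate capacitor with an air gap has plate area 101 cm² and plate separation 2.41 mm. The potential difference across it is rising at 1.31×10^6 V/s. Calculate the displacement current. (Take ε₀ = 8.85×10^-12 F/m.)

4.86×10^-5 A

The field between the plates is E = V/d, so dE/dt = (1.31×10^6)/(2.41×10^-3 m) = 5.436×10^8 V/(m·s).
I_d = ε₀ A (dE/dt) = (8.85×10^-12)(0.0101)(5.436×10^8) = 4.86×10^-5 A.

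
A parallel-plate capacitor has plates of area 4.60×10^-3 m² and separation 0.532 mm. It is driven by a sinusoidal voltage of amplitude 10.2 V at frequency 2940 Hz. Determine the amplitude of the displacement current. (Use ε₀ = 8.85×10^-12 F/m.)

1.44×10^-5 A

The displacement current equals the conduction current C dV/dt, which peaks at C V₀ ω.
With C = ε₀A/d = (8.85×10^-12)(4.60×10^-3)/(5.32×10^-4) = 7.652×10^-11 F and ω = 2πf = 1.847×10^4 rad/s, I_d,max = (7.652×10^-11)(10.2)(1.847×10^4) = 1.44×10^-5 A.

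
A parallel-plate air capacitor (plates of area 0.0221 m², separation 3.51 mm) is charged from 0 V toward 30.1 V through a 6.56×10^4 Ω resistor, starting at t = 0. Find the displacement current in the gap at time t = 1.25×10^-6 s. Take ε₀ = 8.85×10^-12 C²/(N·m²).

C = ε₀A/d = (8.85×10^-12)(0.0221)/(3.51×10^-3) = 5.572×10^-11 F and τ = RC = 3.655×10^-6 s. I_d in the gap equals the RC charging current.
I_d(t) = (V₀/R) e^(−t/τ) = 4.588×10^-4 · e^(−0.3420) = 3.26×10^-4 A.

3.26×10^-4 A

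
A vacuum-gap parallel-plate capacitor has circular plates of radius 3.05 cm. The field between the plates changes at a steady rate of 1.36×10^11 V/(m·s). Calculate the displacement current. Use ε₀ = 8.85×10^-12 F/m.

3.52×10^-3 A

I_d = ε₀ A (dE/dt) = (8.85×10^-12)(2.922×10^-3 m²)(1.36×10^11) = 3.52×10^-3 A.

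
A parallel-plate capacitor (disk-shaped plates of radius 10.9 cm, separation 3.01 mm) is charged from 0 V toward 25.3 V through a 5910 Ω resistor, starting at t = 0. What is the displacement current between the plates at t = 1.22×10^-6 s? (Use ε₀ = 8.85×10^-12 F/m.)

C = ε₀A/d = (8.85×10^-12)(0.03733)/(3.01×10^-3) = 1.098×10^-10 F, so τ = RC = 6.489×10^-7 s.
The conduction current is I(t) = (V₀/R) e^(−t/τ), and the displacement current between the plates equals it.
t/τ = 1.880; I_d = (25.3/5910) · e^(−1.880) = (4.281×10^-3)(0.1526) = 6.53×10^-4 A.

6.53×10^-4 A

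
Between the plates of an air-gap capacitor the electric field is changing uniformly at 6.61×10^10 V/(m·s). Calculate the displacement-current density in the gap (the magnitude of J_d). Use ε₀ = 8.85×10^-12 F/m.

0.585 A/m²

The displacement-current density is ε₀ ∂E/∂t = (8.85×10^-12)(6.61×10^10) = 0.585 A/m².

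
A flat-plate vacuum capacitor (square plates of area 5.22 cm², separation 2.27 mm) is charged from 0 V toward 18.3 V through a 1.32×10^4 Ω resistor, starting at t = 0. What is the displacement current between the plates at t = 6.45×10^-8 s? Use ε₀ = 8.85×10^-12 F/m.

1.26×10^-4 A

C = ε₀A/d = (8.85×10^-12)(5.22×10^-4)/(2.27×10^-3) = 2.035×10^-12 F, so τ = RC = 2.686×10^-8 s.
The conduction current is I(t) = (V₀/R) e^(−t/τ), and the displacement current between the plates equals it.
t/τ = 2.401; I_d = (18.3/1.32×10^4) · e^(−2.401) = (1.386×10^-3)(0.09063) = 1.26×10^-4 A.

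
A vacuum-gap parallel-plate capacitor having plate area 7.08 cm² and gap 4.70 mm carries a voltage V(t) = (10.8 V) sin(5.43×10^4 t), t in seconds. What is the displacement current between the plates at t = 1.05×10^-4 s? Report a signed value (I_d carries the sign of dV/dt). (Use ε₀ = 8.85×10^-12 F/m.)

6.53×10^-7 A

dV/dt = (10.8)(5.43×10^4)·cos(5.7015) = 4.900×10^5 V/s.
I_d = C dV/dt with C = ε₀A/d = (8.85×10^-12)(7.08×10^-4)/(4.70×10^-3) = 1.333×10^-12 F, so I_d = (1.333×10^-12)(4.900×10^5) = 6.53×10^-7 A.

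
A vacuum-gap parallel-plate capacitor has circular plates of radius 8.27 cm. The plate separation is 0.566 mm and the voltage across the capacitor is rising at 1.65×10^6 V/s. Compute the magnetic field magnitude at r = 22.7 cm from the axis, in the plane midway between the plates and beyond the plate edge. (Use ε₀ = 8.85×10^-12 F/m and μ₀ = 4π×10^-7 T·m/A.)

4.88×10^-10 T

I_d = C dV/dt with C = ε₀πR²/d = 3.360×10^-10 F, so I_d = (3.360×10^-10)(1.65×10^6) = 5.544×10^-4 A.
Outside the plates the loop encloses all of I_d, so B·2πr = μ₀ I_d and B = 4.88×10^-10 T.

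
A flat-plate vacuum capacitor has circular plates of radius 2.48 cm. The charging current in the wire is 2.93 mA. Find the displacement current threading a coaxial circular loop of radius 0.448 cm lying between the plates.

9.56×10^-5 A

By continuity the displacement current in the gap matches the conduction current: I_d = 2.93×10^-3 A.
Through an area πr² the displacement current is I_d·(πr²/πR²) = I_d (r/R)² = 9.56×10^-5 A.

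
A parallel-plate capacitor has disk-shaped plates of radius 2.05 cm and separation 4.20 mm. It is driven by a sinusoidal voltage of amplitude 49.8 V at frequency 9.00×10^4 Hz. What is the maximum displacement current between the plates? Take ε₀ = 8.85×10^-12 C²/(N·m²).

(dE/dt)_max = V₀ω/d = 6.705×10^9 V/(m·s); ω = 2πf = 5.655×10^5 rad/s.
I_d,max = ε₀ A (dE/dt)_max = (8.85×10^-12)(1.320×10^-3)(6.705×10^9) = 7.83×10^-5 A.

7.83×10^-5 A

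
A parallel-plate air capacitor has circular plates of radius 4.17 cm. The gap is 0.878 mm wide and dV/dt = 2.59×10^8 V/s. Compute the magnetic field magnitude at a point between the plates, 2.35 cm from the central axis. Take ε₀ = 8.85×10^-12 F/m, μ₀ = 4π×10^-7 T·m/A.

dE/dt = (dV/dt)/d = 2.950×10^11 V/(m·s); I_d = ε₀(πR²)(dE/dt) = (8.85×10^-12)(5.463×10^-3)(2.950×10^11) = 0.01426 A.
∮B·dl = μ₀ I_d,enc with I_d,enc = I_d r²/R² = 4.529×10^-3 A; so B = μ₀ I_d,enc/(2πr) = 3.85×10^-8 T.

3.85×10^-8 T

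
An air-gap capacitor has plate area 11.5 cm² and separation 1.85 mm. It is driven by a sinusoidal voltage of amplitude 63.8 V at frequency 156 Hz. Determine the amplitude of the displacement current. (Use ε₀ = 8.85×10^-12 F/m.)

(dE/dt)_max = V₀ω/d = 3.380×10^7 V/(m·s); ω = 2πf = 980.2 rad/s.
I_d,max = ε₀ A (dE/dt)_max = (8.85×10^-12)(1.15×10^-3)(3.380×10^7) = 3.44×10^-7 A.

3.44×10^-7 A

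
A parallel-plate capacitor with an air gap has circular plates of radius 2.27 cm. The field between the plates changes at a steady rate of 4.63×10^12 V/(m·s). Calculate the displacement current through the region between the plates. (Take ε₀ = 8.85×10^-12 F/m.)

I_d = ε₀ A (dE/dt) = (8.85×10^-12)(1.619×10^-3 m²)(4.63×10^12) = 0.0663 A.

0.0663 A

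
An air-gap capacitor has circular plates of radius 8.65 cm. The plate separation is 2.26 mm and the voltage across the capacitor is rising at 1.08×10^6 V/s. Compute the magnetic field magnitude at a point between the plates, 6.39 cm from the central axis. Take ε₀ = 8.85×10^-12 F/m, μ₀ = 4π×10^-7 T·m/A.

1.70×10^-10 T

I_d = C dV/dt with C = ε₀πR²/d = 9.206×10^-11 F, so I_d = (9.206×10^-11)(1.08×10^6) = 9.942×10^-5 A.
For r < R the Ampère–Maxwell law gives B(2πr) = μ₀ I_d (r²/R²), so B = μ₀ I_d r/(2πR²) = (4π×10^-7)(9.942×10^-5)(0.0639)/(2π·0.0865²) = 1.70×10^-10 T.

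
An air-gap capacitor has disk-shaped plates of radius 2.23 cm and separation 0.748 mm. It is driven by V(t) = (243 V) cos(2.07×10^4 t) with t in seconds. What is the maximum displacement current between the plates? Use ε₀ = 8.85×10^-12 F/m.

The displacement current equals the conduction current C dV/dt, which peaks at C V₀ ω.
With C = ε₀A/d = (8.85×10^-12)(1.562×10^-3)/(7.48×10^-4) = 1.848×10^-11 F and ω = 2.07×10^4 rad/s, I_d,max = (1.848×10^-11)(243)(2.07×10^4) = 9.30×10^-5 A.

9.30×10^-5 A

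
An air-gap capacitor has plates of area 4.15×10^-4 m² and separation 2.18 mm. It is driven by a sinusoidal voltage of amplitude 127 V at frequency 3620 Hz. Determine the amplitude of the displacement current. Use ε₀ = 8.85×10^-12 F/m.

4.87×10^-6 A

C = ε₀A/d = (8.85×10^-12)(4.15×10^-4)/(2.18×10^-3) = 1.685×10^-12 F; ω = 2πf = 2.275×10^4 rad/s.
I_d = C dV/dt, so |I_d|_max = C V₀ ω = (1.685×10^-12)(127)(2.275×10^4) = 4.87×10^-6 A.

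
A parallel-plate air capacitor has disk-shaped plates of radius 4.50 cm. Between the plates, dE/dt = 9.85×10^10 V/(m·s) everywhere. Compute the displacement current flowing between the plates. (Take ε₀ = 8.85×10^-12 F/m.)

With a uniform field, Φ_E = EA, so I_d = ε₀ A dE/dt = 5.55×10^-3 A.

5.55×10^-3 A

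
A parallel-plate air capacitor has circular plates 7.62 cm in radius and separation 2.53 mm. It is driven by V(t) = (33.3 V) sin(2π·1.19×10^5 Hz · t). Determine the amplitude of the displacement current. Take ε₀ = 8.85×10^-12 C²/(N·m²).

The displacement current equals the conduction current C dV/dt, which peaks at C V₀ ω.
With C = ε₀A/d = (8.85×10^-12)(0.01824)/(2.53×10^-3) = 6.380×10^-11 F and ω = 2πf = 7.477×10^5 rad/s, I_d,max = (6.380×10^-11)(33.3)(7.477×10^5) = 1.59×10^-3 A.

1.59×10^-3 A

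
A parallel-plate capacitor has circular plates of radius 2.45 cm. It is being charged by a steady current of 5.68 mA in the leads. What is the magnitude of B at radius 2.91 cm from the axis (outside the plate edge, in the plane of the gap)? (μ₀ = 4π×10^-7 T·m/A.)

By continuity the displacement current in the gap matches the conduction current: I_d = 5.68×10^-3 A.
With r > R the enclosed displacement current is the full I_d; B = μ₀ I_d / (2πr) = 3.90×10^-8 T.

3.90×10^-8 T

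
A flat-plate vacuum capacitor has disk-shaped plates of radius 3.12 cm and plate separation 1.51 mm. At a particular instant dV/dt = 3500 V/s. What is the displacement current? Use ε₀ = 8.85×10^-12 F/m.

The field between the plates is E = V/d, so dE/dt = (3500)/(1.51×10^-3 m) = 2.318×10^6 V/(m·s).
I_d = ε₀ A (dE/dt) = (8.85×10^-12)(3.058×10^-3)(2.318×10^6) = 6.27×10^-8 A.

6.27×10^-8 A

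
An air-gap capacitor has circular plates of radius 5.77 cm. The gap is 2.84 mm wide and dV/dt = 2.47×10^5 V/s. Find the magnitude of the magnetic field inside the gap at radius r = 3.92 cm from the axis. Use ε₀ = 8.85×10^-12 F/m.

With E = V/d, dE/dt = 8.697×10^7 V/(m·s) and πR² = 0.01046 m², giving I_d = ε₀ πR² dE/dt = 8.051×10^-6 A.
For r < R the Ampère–Maxwell law gives B(2πr) = μ₀ I_d (r²/R²), so B = μ₀ I_d r/(2πR²) = (4π×10^-7)(8.051×10^-6)(0.0392)/(2π·0.0577²) = 1.90×10^-11 T.

1.90×10^-11 T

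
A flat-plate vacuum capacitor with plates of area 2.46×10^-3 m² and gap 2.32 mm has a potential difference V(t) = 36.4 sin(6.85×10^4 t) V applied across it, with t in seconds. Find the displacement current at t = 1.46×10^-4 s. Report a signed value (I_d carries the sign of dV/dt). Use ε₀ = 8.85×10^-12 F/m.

-1.96×10^-5 A

dV/dt = (36.4)(6.85×10^4)·cos(10.001) = -2.091×10^6 V/s.
I_d = C dV/dt with C = ε₀A/d = (8.85×10^-12)(2.46×10^-3)/(2.32×10^-3) = 9.384×10^-12 F, so I_d = (9.384×10^-12)(-2.091×10^6) = -1.96×10^-5 A.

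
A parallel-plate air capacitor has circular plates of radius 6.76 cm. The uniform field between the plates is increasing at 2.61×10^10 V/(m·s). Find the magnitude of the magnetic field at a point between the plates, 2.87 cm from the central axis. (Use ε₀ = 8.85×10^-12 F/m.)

4.17×10^-9 T

I_d = ε₀ dΦ_E/dt = ε₀ πR² (dE/dt) = (8.85×10^-12)(0.01436)(2.61×10^10) = 3.317×10^-3 A through the full plate area.
For r < R the Ampère–Maxwell law gives B(2πr) = μ₀ I_d (r²/R²), so B = μ₀ I_d r/(2πR²) = (4π×10^-7)(3.317×10^-3)(0.0287)/(2π·0.0676²) = 4.17×10^-9 T.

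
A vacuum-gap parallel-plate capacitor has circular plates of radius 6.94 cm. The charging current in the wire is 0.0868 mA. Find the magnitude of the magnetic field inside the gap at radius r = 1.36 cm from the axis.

No conduction current crosses the gap, so I_d there equals the 8.68×10^-5 A in the leads.
An Ampèrian loop of radius r encloses a fraction (r/R)² of I_d. Then B·2πr = μ₀ I_d (r/R)², giving B = μ₀ I_d r/(2πR²) = 4.90×10^-11 T.

4.90×10^-11 T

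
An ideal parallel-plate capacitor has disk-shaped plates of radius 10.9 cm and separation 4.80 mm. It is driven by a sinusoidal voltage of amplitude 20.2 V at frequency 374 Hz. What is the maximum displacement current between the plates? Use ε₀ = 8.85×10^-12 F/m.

3.27×10^-6 A

The displacement current equals the conduction current C dV/dt, which peaks at C V₀ ω.
With C = ε₀A/d = (8.85×10^-12)(0.03733)/(4.80×10^-3) = 6.883×10^-11 F and ω = 2πf = 2350 rad/s, I_d,max = (6.883×10^-11)(20.2)(2350) = 3.27×10^-6 A.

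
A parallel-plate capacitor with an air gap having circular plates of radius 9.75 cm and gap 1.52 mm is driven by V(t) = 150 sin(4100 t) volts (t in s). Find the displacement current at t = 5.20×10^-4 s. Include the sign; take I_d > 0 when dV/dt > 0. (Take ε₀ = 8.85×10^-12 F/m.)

-5.69×10^-5 A

C = ε₀A/d = (8.85×10^-12)(0.02986)/(1.52×10^-3) = 1.739×10^-10 F. dV/dt = V₀ω·cos(ωt); at ωt = 2.132 rad this factor is -0.5322.
I_d = C dV/dt = (1.739×10^-10)(150)(4100)(-0.5322) = -5.69×10^-5 A.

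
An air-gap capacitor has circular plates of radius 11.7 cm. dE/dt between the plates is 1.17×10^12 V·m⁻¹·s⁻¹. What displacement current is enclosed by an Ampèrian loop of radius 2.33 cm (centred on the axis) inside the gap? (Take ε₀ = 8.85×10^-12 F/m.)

Through the whole plate area (πR² = 0.04301 m²), I_d = ε₀ πR² dE/dt = 0.4453 A.
Through an area πr² the displacement current is I_d·(πr²/πR²) = I_d (r/R)² = 0.0177 A.

0.0177 A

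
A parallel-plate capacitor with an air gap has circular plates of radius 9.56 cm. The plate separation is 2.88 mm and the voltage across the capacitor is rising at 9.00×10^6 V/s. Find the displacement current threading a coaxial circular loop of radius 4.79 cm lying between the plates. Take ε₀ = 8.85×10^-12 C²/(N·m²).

With E = V/d, dE/dt = 3.125×10^9 V/(m·s) and πR² = 0.02871 m², giving I_d = ε₀ πR² dE/dt = 7.940×10^-4 A.
Since J_d is uniform, the enclosed fraction is (r/R)² = 0.2510, giving I_d,enc = 1.99×10^-4 A.

1.99×10^-4 A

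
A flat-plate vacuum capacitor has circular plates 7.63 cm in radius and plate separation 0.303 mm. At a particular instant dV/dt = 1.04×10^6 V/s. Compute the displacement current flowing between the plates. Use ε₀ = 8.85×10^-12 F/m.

E = V/d so dE/dt = (dV/dt)/d = 3.432×10^9 V/(m·s), and I_d = ε₀ A dE/dt = (8.85×10^-12)(0.01829)(3.432×10^9) = 5.56×10^-4 A.

5.56×10^-4 A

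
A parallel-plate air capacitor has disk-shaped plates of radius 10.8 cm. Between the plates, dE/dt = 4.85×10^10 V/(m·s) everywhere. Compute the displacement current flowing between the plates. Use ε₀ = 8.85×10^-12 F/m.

I_d = ε₀ A (dE/dt) = (8.85×10^-12)(0.03664 m²)(4.85×10^10) = 0.0157 A.

0.0157 A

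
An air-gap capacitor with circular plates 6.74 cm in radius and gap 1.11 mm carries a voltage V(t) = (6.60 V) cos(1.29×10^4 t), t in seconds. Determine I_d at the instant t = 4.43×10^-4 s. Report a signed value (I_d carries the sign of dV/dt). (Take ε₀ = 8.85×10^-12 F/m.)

5.22×10^-6 A

C = ε₀A/d = (8.85×10^-12)(0.01427)/(1.11×10^-3) = 1.138×10^-10 F. dV/dt = V₀ω·−sin(ωt); at ωt = 5.7147 rad this factor is 0.5384.
I_d = C dV/dt = (1.138×10^-10)(6.60)(1.29×10^4)(0.5384) = 5.22×10^-6 A.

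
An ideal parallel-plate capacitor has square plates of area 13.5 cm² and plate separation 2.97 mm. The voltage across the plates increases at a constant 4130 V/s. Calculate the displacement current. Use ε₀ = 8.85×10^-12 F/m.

1.66×10^-8 A

C = ε₀A/d = (8.85×10^-12)(1.35×10^-3)/(2.97×10^-3) = 4.023×10^-12 F.
I_d = C dV/dt = (4.023×10^-12)(4130) = 1.66×10^-8 A.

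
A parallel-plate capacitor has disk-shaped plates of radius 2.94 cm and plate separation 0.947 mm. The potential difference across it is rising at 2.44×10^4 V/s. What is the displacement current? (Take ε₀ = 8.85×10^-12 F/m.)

6.19×10^-7 A

The field between the plates is E = V/d, so dE/dt = (2.44×10^4)/(9.47×10^-4 m) = 2.577×10^7 V/(m·s).
I_d = ε₀ A (dE/dt) = (8.85×10^-12)(2.715×10^-3)(2.577×10^7) = 6.19×10^-7 A.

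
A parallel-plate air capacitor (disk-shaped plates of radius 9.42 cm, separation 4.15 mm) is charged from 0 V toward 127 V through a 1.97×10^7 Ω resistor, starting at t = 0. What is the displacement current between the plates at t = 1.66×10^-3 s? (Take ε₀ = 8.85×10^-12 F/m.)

C = ε₀A/d = (8.85×10^-12)(0.02788)/(4.15×10^-3) = 5.945×10^-11 F and τ = RC = 1.171×10^-3 s. I_d in the gap equals the RC charging current.
I_d(t) = (V₀/R) e^(−t/τ) = 6.447×10^-6 · e^(−1.418) = 1.56×10^-6 A.

1.56×10^-6 A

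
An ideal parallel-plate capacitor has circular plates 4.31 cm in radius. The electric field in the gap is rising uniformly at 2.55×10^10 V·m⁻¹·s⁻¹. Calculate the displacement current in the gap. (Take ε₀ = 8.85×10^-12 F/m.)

With a uniform field, Φ_E = EA, so I_d = ε₀ A dE/dt = 1.32×10^-3 A.

1.32×10^-3 A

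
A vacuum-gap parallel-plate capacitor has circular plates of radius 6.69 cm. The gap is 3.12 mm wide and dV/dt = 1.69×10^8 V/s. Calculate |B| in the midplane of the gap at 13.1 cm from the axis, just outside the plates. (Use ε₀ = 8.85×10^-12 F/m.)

1.03×10^-8 T

I_d = C dV/dt with C = ε₀πR²/d = 3.988×10^-11 F, so I_d = (3.988×10^-11)(1.69×10^8) = 6.740×10^-3 A.
For r ≥ R the full I_d is enclosed: B = μ₀ I_d/(2πr) = (4π×10^-7)(6.740×10^-3)/(2π·0.131) = 1.03×10^-8 T.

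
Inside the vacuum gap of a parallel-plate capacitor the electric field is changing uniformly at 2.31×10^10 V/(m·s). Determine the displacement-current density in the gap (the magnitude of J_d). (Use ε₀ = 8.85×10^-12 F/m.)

0.204 A/m²

The displacement-current density is ε₀ ∂E/∂t = (8.85×10^-12)(2.31×10^10) = 0.204 A/m².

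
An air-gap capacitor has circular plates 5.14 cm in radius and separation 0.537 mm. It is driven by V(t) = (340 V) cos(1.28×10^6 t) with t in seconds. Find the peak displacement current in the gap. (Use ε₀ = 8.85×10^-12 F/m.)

The displacement current equals the conduction current C dV/dt, which peaks at C V₀ ω.
With C = ε₀A/d = (8.85×10^-12)(8.300×10^-3)/(5.37×10^-4) = 1.368×10^-10 F and ω = 1.28×10^6 rad/s, I_d,max = (1.368×10^-10)(340)(1.28×10^6) = 0.0595 A.

0.0595 A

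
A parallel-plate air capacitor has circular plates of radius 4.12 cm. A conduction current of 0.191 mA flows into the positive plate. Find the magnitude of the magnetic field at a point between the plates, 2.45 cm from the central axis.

5.51×10^-10 T

By continuity the displacement current in the gap matches the conduction current: I_d = 1.91×10^-4 A.
An Ampèrian loop of radius r encloses a fraction (r/R)² of I_d. Then B·2πr = μ₀ I_d (r/R)², giving B = μ₀ I_d r/(2πR²) = 5.51×10^-10 T.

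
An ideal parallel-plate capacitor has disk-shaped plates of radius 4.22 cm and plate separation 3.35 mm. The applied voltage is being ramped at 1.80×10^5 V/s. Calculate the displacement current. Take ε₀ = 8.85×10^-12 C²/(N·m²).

2.66×10^-6 A

E = V/d so dE/dt = (dV/dt)/d = 5.373×10^7 V/(m·s), and I_d = ε₀ A dE/dt = (8.85×10^-12)(5.595×10^-3)(5.373×10^7) = 2.66×10^-6 A.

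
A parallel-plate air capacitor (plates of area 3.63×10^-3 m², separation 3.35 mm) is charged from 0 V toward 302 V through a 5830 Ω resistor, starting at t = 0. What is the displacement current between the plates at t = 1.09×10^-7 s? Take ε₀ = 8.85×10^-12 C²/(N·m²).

7.37×10^-3 A

C = ε₀A/d = (8.85×10^-12)(3.63×10^-3)/(3.35×10^-3) = 9.590×10^-12 F, so τ = RC = 5.591×10^-8 s.
The conduction current is I(t) = (V₀/R) e^(−t/τ), and the displacement current between the plates equals it.
t/τ = 1.950; I_d = (302/5830) · e^(−1.950) = (0.05180)(0.1423) = 7.37×10^-3 A.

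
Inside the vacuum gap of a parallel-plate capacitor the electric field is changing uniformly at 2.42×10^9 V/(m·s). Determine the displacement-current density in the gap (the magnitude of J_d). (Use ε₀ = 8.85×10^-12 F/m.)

0.0214 A/m²

J_d = ε₀ dE/dt = (8.85×10^-12)(2.42×10^9) = 0.0214 A/m².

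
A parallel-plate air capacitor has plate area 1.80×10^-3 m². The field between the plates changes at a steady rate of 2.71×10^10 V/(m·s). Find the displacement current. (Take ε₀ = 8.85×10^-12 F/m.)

With a uniform field, Φ_E = EA, so I_d = ε₀ A dE/dt = 4.32×10^-4 A.

4.32×10^-4 A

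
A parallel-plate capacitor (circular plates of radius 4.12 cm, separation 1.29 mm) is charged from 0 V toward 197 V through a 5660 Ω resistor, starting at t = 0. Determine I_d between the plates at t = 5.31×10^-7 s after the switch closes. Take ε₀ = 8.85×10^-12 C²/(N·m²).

2.68×10^-3 A

C = ε₀A/d = (8.85×10^-12)(5.333×10^-3)/(1.29×10^-3) = 3.659×10^-11 F and τ = RC = 2.071×10^-7 s. I_d in the gap equals the RC charging current.
I_d(t) = (V₀/R) e^(−t/τ) = 0.03481 · e^(−2.564) = 2.68×10^-3 A.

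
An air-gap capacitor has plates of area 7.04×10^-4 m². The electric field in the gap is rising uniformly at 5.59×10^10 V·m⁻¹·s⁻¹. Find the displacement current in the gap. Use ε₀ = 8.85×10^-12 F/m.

3.48×10^-4 A

I_d = ε₀ A (dE/dt) = (8.85×10^-12)(7.04×10^-4 m²)(5.59×10^10) = 3.48×10^-4 A.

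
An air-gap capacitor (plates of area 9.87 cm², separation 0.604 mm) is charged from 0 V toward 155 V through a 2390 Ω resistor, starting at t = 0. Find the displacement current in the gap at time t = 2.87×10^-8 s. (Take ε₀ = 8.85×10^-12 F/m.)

C = ε₀A/d = (8.85×10^-12)(9.87×10^-4)/(6.04×10^-4) = 1.446×10^-11 F and τ = RC = 3.456×10^-8 s. I_d in the gap equals the RC charging current.
I_d(t) = (V₀/R) e^(−t/τ) = 0.06485 · e^(−0.8304) = 0.0283 A.

0.0283 A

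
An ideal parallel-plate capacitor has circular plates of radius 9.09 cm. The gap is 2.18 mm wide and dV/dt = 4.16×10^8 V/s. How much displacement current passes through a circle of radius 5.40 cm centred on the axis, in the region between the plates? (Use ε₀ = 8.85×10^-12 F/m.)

With E = V/d, dE/dt = 1.908×10^11 V/(m·s) and πR² = 0.02596 m², giving I_d = ε₀ πR² dE/dt = 0.04384 A.
The field is uniform, so I_d,enc = I_d (r/R)² = (0.04384)(5.40/9.09)² = 0.0155 A.

0.0155 A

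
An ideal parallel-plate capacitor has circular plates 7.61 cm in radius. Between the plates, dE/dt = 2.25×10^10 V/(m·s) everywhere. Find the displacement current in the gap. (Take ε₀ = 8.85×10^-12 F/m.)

3.62×10^-3 A

With a uniform field, Φ_E = EA, so I_d = ε₀ A dE/dt = 3.62×10^-3 A.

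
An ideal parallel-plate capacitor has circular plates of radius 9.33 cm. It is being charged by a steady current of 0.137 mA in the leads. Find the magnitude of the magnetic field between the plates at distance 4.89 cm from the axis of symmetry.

By continuity the displacement current in the gap matches the conduction current: I_d = 1.37×10^-4 A.
An Ampèrian loop of radius r encloses a fraction (r/R)² of I_d. Then B·2πr = μ₀ I_d (r/R)², giving B = μ₀ I_d r/(2πR²) = 1.54×10^-10 T.

1.54×10^-10 T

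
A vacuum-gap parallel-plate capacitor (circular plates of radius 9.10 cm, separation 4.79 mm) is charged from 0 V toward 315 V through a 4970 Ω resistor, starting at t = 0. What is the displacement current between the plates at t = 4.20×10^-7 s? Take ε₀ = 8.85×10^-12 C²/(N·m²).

0.0109 A

C = ε₀A/d = (8.85×10^-12)(0.02602)/(4.79×10^-3) = 4.807×10^-11 F, so τ = RC = 2.389×10^-7 s.
The conduction current is I(t) = (V₀/R) e^(−t/τ), and the displacement current between the plates equals it.
t/τ = 1.758; I_d = (315/4970) · e^(−1.758) = (0.06338)(0.1724) = 0.0109 A.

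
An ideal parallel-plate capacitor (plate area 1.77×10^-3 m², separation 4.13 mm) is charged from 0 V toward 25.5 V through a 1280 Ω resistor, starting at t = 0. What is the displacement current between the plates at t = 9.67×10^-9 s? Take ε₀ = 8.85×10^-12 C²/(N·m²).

2.72×10^-3 A

C = ε₀A/d = (8.85×10^-12)(1.77×10^-3)/(4.13×10^-3) = 3.793×10^-12 F, so τ = RC = 4.855×10^-9 s.
The conduction current is I(t) = (V₀/R) e^(−t/τ), and the displacement current between the plates equals it.
t/τ = 1.992; I_d = (25.5/1280) · e^(−1.992) = (0.01992)(0.1364) = 2.72×10^-3 A.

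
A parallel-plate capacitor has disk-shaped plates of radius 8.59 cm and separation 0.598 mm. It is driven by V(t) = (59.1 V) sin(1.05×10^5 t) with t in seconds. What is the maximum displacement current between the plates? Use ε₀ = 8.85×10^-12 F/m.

(dE/dt)_max = V₀ω/d = 1.038×10^10 V/(m·s); ω = 1.05×10^5 rad/s.
I_d,max = ε₀ A (dE/dt)_max = (8.85×10^-12)(0.02318)(1.038×10^10) = 2.13×10^-3 A.

2.13×10^-3 A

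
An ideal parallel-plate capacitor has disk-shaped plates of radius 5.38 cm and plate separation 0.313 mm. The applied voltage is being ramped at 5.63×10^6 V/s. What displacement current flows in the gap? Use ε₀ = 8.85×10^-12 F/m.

The displacement current equals the charging current C dV/dt. With C = ε₀A/d = (8.85×10^-12)(9.093×10^-3)/(3.13×10^-4) = 2.571×10^-10 F, I_d = (2.571×10^-10)(5.63×10^6) = 1.45×10^-3 A.

1.45×10^-3 A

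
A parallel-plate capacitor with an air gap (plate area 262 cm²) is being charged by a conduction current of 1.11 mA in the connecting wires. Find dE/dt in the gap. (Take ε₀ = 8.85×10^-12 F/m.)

Charge continuity gives I_d = I = 1.11×10^-3 A between the plates.
Inverting I_d = ε₀ A dE/dt gives dE/dt = 1.11×10^-3 / (8.85×10^-12 · 0.0262) = 4.79×10^9 V/(m·s).

4.79×10^9 V/(m·s)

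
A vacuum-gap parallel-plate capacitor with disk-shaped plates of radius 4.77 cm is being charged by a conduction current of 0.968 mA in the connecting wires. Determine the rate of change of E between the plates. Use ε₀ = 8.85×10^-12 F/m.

1.53×10^10 V/(m·s)

By continuity, I_d in the gap equals the 0.968 mA flowing in the wire.
Then dE/dt = I_d/(ε₀A) = 1.53×10^10 V/(m·s).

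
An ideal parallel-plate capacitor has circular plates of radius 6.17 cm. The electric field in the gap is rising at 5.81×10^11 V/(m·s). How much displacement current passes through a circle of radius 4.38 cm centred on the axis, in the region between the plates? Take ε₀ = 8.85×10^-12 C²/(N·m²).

Through the whole plate area (πR² = 0.01196 m²), I_d = ε₀ πR² dE/dt = 0.06150 A.
Through an area πr² the displacement current is I_d·(πr²/πR²) = I_d (r/R)² = 0.0310 A.

0.0310 A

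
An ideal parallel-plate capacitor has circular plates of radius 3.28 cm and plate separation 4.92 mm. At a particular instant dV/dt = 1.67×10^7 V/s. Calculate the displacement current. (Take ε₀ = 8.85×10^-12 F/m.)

E = V/d so dE/dt = (dV/dt)/d = 3.394×10^9 V/(m·s), and I_d = ε₀ A dE/dt = (8.85×10^-12)(3.380×10^-3)(3.394×10^9) = 1.02×10^-4 A.

1.02×10^-4 A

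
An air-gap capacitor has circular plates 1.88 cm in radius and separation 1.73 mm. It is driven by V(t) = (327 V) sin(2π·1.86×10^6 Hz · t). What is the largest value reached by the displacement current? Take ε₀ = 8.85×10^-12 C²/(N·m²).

C = ε₀A/d = (8.85×10^-12)(1.110×10^-3)/(1.73×10^-3) = 5.678×10^-12 F; ω = 2πf = 1.169×10^7 rad/s.
I_d = C dV/dt, so |I_d|_max = C V₀ ω = (5.678×10^-12)(327)(1.169×10^7) = 0.0217 A.

0.0217 A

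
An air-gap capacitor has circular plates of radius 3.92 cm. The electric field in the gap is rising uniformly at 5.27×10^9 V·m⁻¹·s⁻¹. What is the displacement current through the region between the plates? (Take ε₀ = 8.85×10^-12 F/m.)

2.25×10^-4 A

With a uniform field, Φ_E = EA, so I_d = ε₀ A dE/dt = 2.25×10^-4 A.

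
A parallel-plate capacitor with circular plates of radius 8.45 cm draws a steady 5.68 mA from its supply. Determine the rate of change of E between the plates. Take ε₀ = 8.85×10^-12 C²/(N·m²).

The displacement current between the plates equals the conduction current, I_d = 5.68 mA.
Since I_d = ε₀ A dE/dt, dE/dt = I_d/(ε₀A) = (5.68×10^-3)/((8.85×10^-12)(0.02243)) = 2.86×10^10 V/(m·s).

2.86×10^10 V/(m·s)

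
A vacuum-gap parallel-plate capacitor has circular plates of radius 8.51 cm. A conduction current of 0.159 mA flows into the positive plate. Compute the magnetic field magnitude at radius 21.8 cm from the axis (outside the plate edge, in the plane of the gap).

1.46×10^-10 T

Between the plates the displacement current equals the wire current: I_d = 0.159 mA = 1.59×10^-4 A.
Outside the plates the loop encloses all of I_d, so B·2πr = μ₀ I_d and B = 1.46×10^-10 T.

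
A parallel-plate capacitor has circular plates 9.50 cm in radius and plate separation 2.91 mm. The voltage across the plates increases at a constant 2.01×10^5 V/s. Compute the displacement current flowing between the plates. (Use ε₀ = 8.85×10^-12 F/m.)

1.73×10^-5 A

The field between the plates is E = V/d, so dE/dt = (2.01×10^5)/(2.91×10^-3 m) = 6.907×10^7 V/(m·s).
I_d = ε₀ A (dE/dt) = (8.85×10^-12)(0.02835)(6.907×10^7) = 1.73×10^-5 A.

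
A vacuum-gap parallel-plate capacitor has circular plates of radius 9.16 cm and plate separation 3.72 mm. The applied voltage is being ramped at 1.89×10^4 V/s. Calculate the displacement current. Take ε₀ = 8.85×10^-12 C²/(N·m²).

1.19×10^-6 A

The field between the plates is E = V/d, so dE/dt = (1.89×10^4)/(3.72×10^-3 m) = 5.081×10^6 V/(m·s).
I_d = ε₀ A (dE/dt) = (8.85×10^-12)(0.02636)(5.081×10^6) = 1.19×10^-6 A.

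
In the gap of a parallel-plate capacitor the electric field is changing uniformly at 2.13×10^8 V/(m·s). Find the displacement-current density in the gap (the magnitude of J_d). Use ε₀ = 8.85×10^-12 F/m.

J_d = ε₀ dE/dt = (8.85×10^-12)(2.13×10^8) = 1.89×10^-3 A/m².

1.89×10^-3 A/m²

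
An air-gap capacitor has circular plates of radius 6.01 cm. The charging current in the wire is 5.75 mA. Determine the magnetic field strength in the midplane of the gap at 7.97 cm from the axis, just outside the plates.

1.44×10^-8 T

By continuity the displacement current in the gap matches the conduction current: I_d = 5.75×10^-3 A.
For r ≥ R the full I_d is enclosed: B = μ₀ I_d/(2πr) = (4π×10^-7)(5.75×10^-3)/(2π·0.0797) = 1.44×10^-8 T.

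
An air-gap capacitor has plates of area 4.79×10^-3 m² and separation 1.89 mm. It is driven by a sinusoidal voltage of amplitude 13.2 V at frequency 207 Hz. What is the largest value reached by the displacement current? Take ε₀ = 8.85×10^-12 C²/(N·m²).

C = ε₀A/d = (8.85×10^-12)(4.79×10^-3)/(1.89×10^-3) = 2.243×10^-11 F; ω = 2πf = 1301 rad/s.
I_d = C dV/dt, so |I_d|_max = C V₀ ω = (2.243×10^-11)(13.2)(1301) = 3.85×10^-7 A.

3.85×10^-7 A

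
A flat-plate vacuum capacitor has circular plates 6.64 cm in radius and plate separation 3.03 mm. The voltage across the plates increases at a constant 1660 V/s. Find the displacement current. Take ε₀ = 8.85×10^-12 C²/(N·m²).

6.72×10^-8 A

The field between the plates is E = V/d, so dE/dt = (1660)/(3.03×10^-3 m) = 5.479×10^5 V/(m·s).
I_d = ε₀ A (dE/dt) = (8.85×10^-12)(0.01385)(5.479×10^5) = 6.72×10^-8 A.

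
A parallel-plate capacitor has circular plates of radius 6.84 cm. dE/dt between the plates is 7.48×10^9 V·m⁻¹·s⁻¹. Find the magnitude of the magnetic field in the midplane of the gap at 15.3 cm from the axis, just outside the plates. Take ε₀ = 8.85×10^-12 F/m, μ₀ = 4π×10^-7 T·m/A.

1.27×10^-9 T

I_d = ε₀ dΦ_E/dt = ε₀ πR² (dE/dt) = (8.85×10^-12)(0.01470)(7.48×10^9) = 9.731×10^-4 A through the full plate area.
With r > R the enclosed displacement current is the full I_d; B = μ₀ I_d / (2πr) = 1.27×10^-9 T.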